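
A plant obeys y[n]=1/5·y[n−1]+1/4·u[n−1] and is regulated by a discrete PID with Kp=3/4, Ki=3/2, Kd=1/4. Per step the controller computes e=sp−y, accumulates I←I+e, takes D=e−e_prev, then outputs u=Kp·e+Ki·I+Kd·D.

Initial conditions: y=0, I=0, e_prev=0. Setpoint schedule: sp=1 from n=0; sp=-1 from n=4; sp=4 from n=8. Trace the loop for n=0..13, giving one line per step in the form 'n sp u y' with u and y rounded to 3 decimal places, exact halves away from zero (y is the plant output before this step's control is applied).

(exact arithmetic carried between steps; '≈' marks a value shown rounded to 6 d.p. or computed from one; I and e_prev carry over from the previous line; the table rounds u and y to 3 d.p., halves away from zero)
n=0: y=0, sp=1, e=sp−y=1; I=1, D=e−e_prev=1; u=3/4·1+3/2·1+1/4·1=2.5; next y=1/5·0+1/4·2.5=0.625
n=1: y=0.625, sp=1, e=sp−y=0.375; I=1.375, D=e−e_prev=-0.625; u=3/4·0.375+3/2·1.375+1/4·(-0.625)=2.1875; next y=1/5·0.625+1/4·2.1875=0.671875
n=2: y=0.671875, sp=1, e=sp−y=0.328125; I=1.703125, D=e−e_prev=-0.046875; u=3/4·0.328125+3/2·1.703125+1/4·(-0.046875)≈2.789063; next y=1/5·0.671875+1/4·2.789063≈0.831641
n=3: y≈0.831641, sp=1, e=sp−y≈0.168359; I≈1.871484, D=e−e_prev≈-0.159766; u=3/4·0.168359+3/2·1.871484+1/4·(-0.159766)≈2.893555; next y=1/5·0.831641+1/4·2.893555≈0.889717
n=4: y≈0.889717, sp=-1, e=sp−y≈-1.889717; I≈-0.018232, D=e−e_prev≈-2.058076; u=3/4·(-1.889717)+3/2·(-0.018232)+1/4·(-2.058076)≈-1.959155; next y=1/5·0.889717+1/4·(-1.959155)≈-0.311845
n=5: y≈-0.311845, sp=-1, e=sp−y≈-0.688155; I≈-0.706387, D=e−e_prev≈1.201562; u=3/4·(-0.688155)+3/2·(-0.706387)+1/4·1.201562≈-1.275306; next y=1/5·(-0.311845)+1/4·(-1.275306)≈-0.381196
n=6: y≈-0.381196, sp=-1, e=sp−y≈-0.618804; I≈-1.325191, D=e−e_prev≈0.069350; u=3/4·(-0.618804)+3/2·(-1.325191)+1/4·0.069350≈-2.434553; next y=1/5·(-0.381196)+1/4·(-2.434553)≈-0.684877
n=7: y≈-0.684877, sp=-1, e=sp−y≈-0.315123; I≈-1.640314, D=e−e_prev≈0.303682; u=3/4·(-0.315123)+3/2·(-1.640314)+1/4·0.303682≈-2.620893; next y=1/5·(-0.684877)+1/4·(-2.620893)≈-0.792199
n=8: y≈-0.792199, sp=4, e=sp−y≈4.792199; I≈3.151885, D=e−e_prev≈5.107321; u=3/4·4.792199+3/2·3.151885+1/4·5.107321≈9.598806; next y=1/5·(-0.792199)+1/4·9.598806≈2.241262
n=9: y≈2.241262, sp=4, e=sp−y≈1.758738; I≈4.910623, D=e−e_prev≈-3.033460; u=3/4·1.758738+3/2·4.910623+1/4·(-3.033460)≈7.926623; next y=1/5·2.241262+1/4·7.926623≈2.429908
n=10: y≈2.429908, sp=4, e=sp−y≈1.570092; I≈6.480715, D=e−e_prev≈-0.188646; u=3/4·1.570092+3/2·6.480715+1/4·(-0.188646)≈10.851480; next y=1/5·2.429908+1/4·10.851480≈3.198851
n=11: y≈3.198851, sp=4, e=sp−y≈0.801149; I≈7.281863, D=e−e_prev≈-0.768943; u=3/4·0.801149+3/2·7.281863+1/4·(-0.768943)≈11.331420; next y=1/5·3.198851+1/4·11.331420≈3.472625
n=12: y≈3.472625, sp=4, e=sp−y≈0.527375; I≈7.809238, D=e−e_prev≈-0.273774; u=3/4·0.527375+3/2·7.809238+1/4·(-0.273774)≈12.040944; next y=1/5·3.472625+1/4·12.040944≈3.704761
n=13: y≈3.704761, sp=4, e=sp−y≈0.295239; I≈8.104477, D=e−e_prev≈-0.232136; u=3/4·0.295239+3/2·8.104477+1/4·(-0.232136)≈12.320110; next y=1/5·3.704761+1/4·12.320110≈3.820980

0 1 2.500 0.000
1 1 2.188 0.625
2 1 2.789 0.672
3 1 2.894 0.832
4 -1 -1.959 0.890
5 -1 -1.275 -0.312
6 -1 -2.435 -0.381
7 -1 -2.621 -0.685
8 4 9.599 -0.792
9 4 7.927 2.241
10 4 10.851 2.430
11 4 11.331 3.199
12 4 12.041 3.473
13 4 12.320 3.705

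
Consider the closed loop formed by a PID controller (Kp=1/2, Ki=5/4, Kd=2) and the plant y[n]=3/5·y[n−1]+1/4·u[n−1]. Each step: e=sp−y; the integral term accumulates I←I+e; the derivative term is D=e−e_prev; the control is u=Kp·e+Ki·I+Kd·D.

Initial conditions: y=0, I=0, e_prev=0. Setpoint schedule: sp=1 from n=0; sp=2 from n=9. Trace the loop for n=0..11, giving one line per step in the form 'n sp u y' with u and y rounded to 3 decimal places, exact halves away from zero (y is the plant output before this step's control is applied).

0 1 3.750 0.000
1 1 -0.516 0.938
2 1 3.327 0.434
3 1 0.559 1.092
4 1 2.875 0.795
5 1 1.034 1.196
6 1 2.415 0.976
7 1 1.206 1.189
8 1 2.049 1.015
9 2 5.033 1.121
10 2 1.308 1.931
11 2 4.684 1.486

(exact arithmetic carried between steps; '≈' marks a value shown rounded to 6 d.p. or computed from one; I and e_prev carry over from the previous line; the table rounds u and y to 3 d.p., halves away from zero)
n=0: y=0, sp=1, e=sp−y=1; I=1, D=e−e_prev=1; u=1/2·1+5/4·1+2·1=3.75; next y=3/5·0+1/4·3.75=0.9375
n=1: y=0.9375, sp=1, e=sp−y=0.0625; I=1.0625, D=e−e_prev=-0.9375; u=1/2·0.0625+5/4·1.0625+2·(-0.9375)=-0.515625; next y=3/5·0.9375+1/4·(-0.515625)≈0.433594
n=2: y≈0.433594, sp=1, e=sp−y≈0.566406; I≈1.628906, D=e−e_prev≈0.503906; u=1/2·0.566406+5/4·1.628906+2·0.503906≈3.327148; next y=3/5·0.433594+1/4·3.327148≈1.091943
n=3: y≈1.091943, sp=1, e=sp−y≈-0.091943; I≈1.536963, D=e−e_prev≈-0.658350; u=1/2·(-0.091943)+5/4·1.536963+2·(-0.658350)≈0.558533; next y=3/5·1.091943+1/4·0.558533≈0.794799
n=4: y≈0.794799, sp=1, e=sp−y≈0.205201; I≈1.742164, D=e−e_prev≈0.297144; u=1/2·0.205201+5/4·1.742164+2·0.297144≈2.874593; next y=3/5·0.794799+1/4·2.874593≈1.195528
n=5: y≈1.195528, sp=1, e=sp−y≈-0.195528; I≈1.546636, D=e−e_prev≈-0.400729; u=1/2·(-0.195528)+5/4·1.546636+2·(-0.400729)≈1.034074; next y=3/5·1.195528+1/4·1.034074≈0.975835
n=6: y≈0.975835, sp=1, e=sp−y≈0.024165; I≈1.570801, D=e−e_prev≈0.219693; u=1/2·0.024165+5/4·1.570801+2·0.219693≈2.414969; next y=3/5·0.975835+1/4·2.414969≈1.189243
n=7: y≈1.189243, sp=1, e=sp−y≈-0.189243; I≈1.381557, D=e−e_prev≈-0.213408; u=1/2·(-0.189243)+5/4·1.381557+2·(-0.213408)≈1.205509; next y=3/5·1.189243+1/4·1.205509≈1.014923
n=8: y≈1.014923, sp=1, e=sp−y≈-0.014923; I≈1.366634, D=e−e_prev≈0.174320; u=1/2·(-0.014923)+5/4·1.366634+2·0.174320≈2.049471; next y=3/5·1.014923+1/4·2.049471≈1.121322
n=9: y≈1.121322, sp=2, e=sp−y≈0.878678; I≈2.245313, D=e−e_prev≈0.893601; u=1/2·0.878678+5/4·2.245313+2·0.893601≈5.033183; next y=3/5·1.121322+1/4·5.033183≈1.931089
n=10: y≈1.931089, sp=2, e=sp−y≈0.068911; I≈2.314224, D=e−e_prev≈-0.809767; u=1/2·0.068911+5/4·2.314224+2·(-0.809767)≈1.307702; next y=3/5·1.931089+1/4·1.307702≈1.485579
n=11: y≈1.485579, sp=2, e=sp−y≈0.514421; I≈2.828645, D=e−e_prev≈0.445510; u=1/2·0.514421+5/4·2.828645+2·0.445510≈4.684037; next y=3/5·1.485579+1/4·4.684037≈2.062357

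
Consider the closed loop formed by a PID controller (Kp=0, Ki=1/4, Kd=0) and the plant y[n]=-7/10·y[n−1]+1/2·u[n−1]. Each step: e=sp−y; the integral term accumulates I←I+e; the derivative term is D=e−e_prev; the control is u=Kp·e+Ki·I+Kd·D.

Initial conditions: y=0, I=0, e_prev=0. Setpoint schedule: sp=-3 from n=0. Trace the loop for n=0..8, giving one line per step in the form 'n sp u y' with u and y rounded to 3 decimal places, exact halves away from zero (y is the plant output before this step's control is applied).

0 -3 -0.750 0.000
1 -3 -1.406 -0.375
2 -3 -2.046 -0.441
3 -3 -2.617 -0.715
4 -3 -3.165 -0.808
5 -3 -3.661 -1.017
6 -3 -4.131 -1.119
7 -3 -4.561 -1.283
8 -3 -4.965 -1.383

(exact arithmetic carried between steps; '≈' marks a value shown rounded to 6 d.p. or computed from one; I and e_prev carry over from the previous line; the table rounds u and y to 3 d.p., halves away from zero)
n=0: y=0, sp=-3, e=sp−y=-3; I=-3, D=e−e_prev=-3; u=0·(-3)+1/4·(-3)+0·(-3)=-0.75; next y=-7/10·0+1/2·(-0.75)=-0.375
n=1: y=-0.375, sp=-3, e=sp−y=-2.625; I=-5.625, D=e−e_prev=0.375; u=0·(-2.625)+1/4·(-5.625)+0·0.375=-1.40625; next y=-7/10·(-0.375)+1/2·(-1.40625)=-0.440625
n=2: y=-0.440625, sp=-3, e=sp−y=-2.559375; I=-8.184375, D=e−e_prev=0.065625; u=0·(-2.559375)+1/4·(-8.184375)+0·0.065625≈-2.046094; next y=-7/10·(-0.440625)+1/2·(-2.046094)≈-0.714609
n=3: y≈-0.714609, sp=-3, e=sp−y≈-2.285391; I≈-10.469766, D=e−e_prev≈0.273984; u=0·(-2.285391)+1/4·(-10.469766)+0·0.273984≈-2.617441; next y=-7/10·(-0.714609)+1/2·(-2.617441)≈-0.808494
n=4: y≈-0.808494, sp=-3, e=sp−y≈-2.191506; I≈-12.661271, D=e−e_prev≈0.093885; u=0·(-2.191506)+1/4·(-12.661271)+0·0.093885≈-3.165318; next y=-7/10·(-0.808494)+1/2·(-3.165318)≈-1.016713
n=5: y≈-1.016713, sp=-3, e=sp−y≈-1.983287; I≈-14.644558, D=e−e_prev≈0.208219; u=0·(-1.983287)+1/4·(-14.644558)+0·0.208219≈-3.661140; next y=-7/10·(-1.016713)+1/2·(-3.661140)≈-1.118871
n=6: y≈-1.118871, sp=-3, e=sp−y≈-1.881129; I≈-16.525688, D=e−e_prev≈0.102158; u=0·(-1.881129)+1/4·(-16.525688)+0·0.102158≈-4.131422; next y=-7/10·(-1.118871)+1/2·(-4.131422)≈-1.282501
n=7: y≈-1.282501, sp=-3, e=sp−y≈-1.717499; I≈-18.243186, D=e−e_prev≈0.163631; u=0·(-1.717499)+1/4·(-18.243186)+0·0.163631≈-4.560797; next y=-7/10·(-1.282501)+1/2·(-4.560797)≈-1.382647
n=8: y≈-1.382647, sp=-3, e=sp−y≈-1.617353; I≈-19.860539, D=e−e_prev≈0.100146; u=0·(-1.617353)+1/4·(-19.860539)+0·0.100146≈-4.965135; next y=-7/10·(-1.382647)+1/2·(-4.965135)≈-1.514714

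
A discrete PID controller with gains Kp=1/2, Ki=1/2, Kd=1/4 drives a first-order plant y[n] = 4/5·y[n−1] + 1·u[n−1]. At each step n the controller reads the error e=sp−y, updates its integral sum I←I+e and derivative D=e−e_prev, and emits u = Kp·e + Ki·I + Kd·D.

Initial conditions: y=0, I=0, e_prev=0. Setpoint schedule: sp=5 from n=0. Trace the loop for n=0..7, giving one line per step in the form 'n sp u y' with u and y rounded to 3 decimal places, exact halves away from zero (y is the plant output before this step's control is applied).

0 5 6.250 0.000
1 5 -0.313 6.250
2 5 2.578 4.688
3 5 0.293 6.328
4 5 1.255 5.355
5 5 0.604 5.539
6 5 1.010 5.036
7 5 0.863 5.039

(exact arithmetic carried between steps; '≈' marks a value shown rounded to 6 d.p. or computed from one; I and e_prev carry over from the previous line; the table rounds u and y to 3 d.p., halves away from zero)
n=0: y=0, sp=5, e=sp−y=5; I=5, D=e−e_prev=5; u=1/2·5+1/2·5+1/4·5=6.25; next y=4/5·0+1·6.25=6.25
n=1: y=6.25, sp=5, e=sp−y=-1.25; I=3.75, D=e−e_prev=-6.25; u=1/2·(-1.25)+1/2·3.75+1/4·(-6.25)=-0.3125; next y=4/5·6.25+1·(-0.3125)=4.6875
n=2: y=4.6875, sp=5, e=sp−y=0.3125; I=4.0625, D=e−e_prev=1.5625; u=1/2·0.3125+1/2·4.0625+1/4·1.5625=2.578125; next y=4/5·4.6875+1·2.578125=6.328125
n=3: y=6.328125, sp=5, e=sp−y=-1.328125; I=2.734375, D=e−e_prev=-1.640625; u=1/2·(-1.328125)+1/2·2.734375+1/4·(-1.640625)≈0.292969; next y=4/5·6.328125+1·0.292969≈5.355469
n=4: y≈5.355469, sp=5, e=sp−y≈-0.355469; I≈2.378906, D=e−e_prev≈0.972656; u=1/2·(-0.355469)+1/2·2.378906+1/4·0.972656≈1.254883; next y=4/5·5.355469+1·1.254883≈5.539258
n=5: y≈5.539258, sp=5, e=sp−y≈-0.539258; I≈1.839648, D=e−e_prev≈-0.183789; u=1/2·(-0.539258)+1/2·1.839648+1/4·(-0.183789)≈0.604248; next y=4/5·5.539258+1·0.604248≈5.035654
n=6: y≈5.035654, sp=5, e=sp−y≈-0.035654; I≈1.803994, D=e−e_prev≈0.503604; u=1/2·(-0.035654)+1/2·1.803994+1/4·0.503604≈1.010071; next y=4/5·5.035654+1·1.010071≈5.038594
n=7: y≈5.038594, sp=5, e=sp−y≈-0.038594; I≈1.765400, D=e−e_prev≈-0.002940; u=1/2·(-0.038594)+1/2·1.765400+1/4·(-0.002940)≈0.862668; next y=4/5·5.038594+1·0.862668≈4.893543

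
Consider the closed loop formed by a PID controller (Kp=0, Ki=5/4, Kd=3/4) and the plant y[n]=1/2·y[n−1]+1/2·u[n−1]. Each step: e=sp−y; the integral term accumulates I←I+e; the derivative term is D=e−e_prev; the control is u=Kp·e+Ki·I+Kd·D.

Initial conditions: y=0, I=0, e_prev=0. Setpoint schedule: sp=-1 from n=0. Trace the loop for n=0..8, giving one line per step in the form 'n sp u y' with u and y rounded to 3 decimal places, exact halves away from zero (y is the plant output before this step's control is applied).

(exact arithmetic carried between steps; '≈' marks a value shown rounded to 6 d.p. or computed from one; I and e_prev carry over from the previous line; the table rounds u and y to 3 d.p., halves away from zero)
n=0: y=0, sp=-1, e=sp−y=-1; I=-1, D=e−e_prev=-1; u=0·(-1)+5/4·(-1)+3/4·(-1)=-2; next y=1/2·0+1/2·(-2)=-1
n=1: y=-1, sp=-1, e=sp−y=0; I=-1, D=e−e_prev=1; u=0·0+5/4·(-1)+3/4·1=-0.5; next y=1/2·(-1)+1/2·(-0.5)=-0.75
n=2: y=-0.75, sp=-1, e=sp−y=-0.25; I=-1.25, D=e−e_prev=-0.25; u=0·(-0.25)+5/4·(-1.25)+3/4·(-0.25)=-1.75; next y=1/2·(-0.75)+1/2·(-1.75)=-1.25
n=3: y=-1.25, sp=-1, e=sp−y=0.25; I=-1, D=e−e_prev=0.5; u=0·0.25+5/4·(-1)+3/4·0.5=-0.875; next y=1/2·(-1.25)+1/2·(-0.875)=-1.0625
n=4: y=-1.0625, sp=-1, e=sp−y=0.0625; I=-0.9375, D=e−e_prev=-0.1875; u=0·0.0625+5/4·(-0.9375)+3/4·(-0.1875)=-1.3125; next y=1/2·(-1.0625)+1/2·(-1.3125)=-1.1875
n=5: y=-1.1875, sp=-1, e=sp−y=0.1875; I=-0.75, D=e−e_prev=0.125; u=0·0.1875+5/4·(-0.75)+3/4·0.125=-0.84375; next y=1/2·(-1.1875)+1/2·(-0.84375)=-1.015625
n=6: y=-1.015625, sp=-1, e=sp−y=0.015625; I=-0.734375, D=e−e_prev=-0.171875; u=0·0.015625+5/4·(-0.734375)+3/4·(-0.171875)=-1.046875; next y=1/2·(-1.015625)+1/2·(-1.046875)=-1.03125
n=7: y=-1.03125, sp=-1, e=sp−y=0.03125; I=-0.703125, D=e−e_prev=0.015625; u=0·0.03125+5/4·(-0.703125)+3/4·0.015625≈-0.867188; next y=1/2·(-1.03125)+1/2·(-0.867188)≈-0.949219
n=8: y≈-0.949219, sp=-1, e=sp−y≈-0.050781; I≈-0.753906, D=e−e_prev≈-0.082031; u=0·(-0.050781)+5/4·(-0.753906)+3/4·(-0.082031)≈-1.003906; next y=1/2·(-0.949219)+1/2·(-1.003906)≈-0.976563

0 -1 -2.000 0.000
1 -1 -0.500 -1.000
2 -1 -1.750 -0.750
3 -1 -0.875 -1.250
4 -1 -1.313 -1.063
5 -1 -0.844 -1.188
6 -1 -1.047 -1.016
7 -1 -0.867 -1.031
8 -1 -1.004 -0.949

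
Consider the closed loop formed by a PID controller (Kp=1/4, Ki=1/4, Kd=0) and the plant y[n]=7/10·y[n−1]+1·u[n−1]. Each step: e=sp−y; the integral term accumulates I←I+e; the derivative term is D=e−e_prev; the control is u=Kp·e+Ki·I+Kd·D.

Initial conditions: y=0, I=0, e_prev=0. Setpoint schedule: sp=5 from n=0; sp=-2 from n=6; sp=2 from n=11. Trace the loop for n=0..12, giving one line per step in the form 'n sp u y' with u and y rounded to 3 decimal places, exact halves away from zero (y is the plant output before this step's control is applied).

0 5 2.500 0.000
1 5 2.500 2.500
2 5 2.250 4.250
3 5 1.950 5.225
4 5 1.703 5.608
5 5 1.541 5.628
6 -2 -2.043 5.480
7 -2 -2.069 1.793
8 -2 -1.714 -0.814
9 -2 -1.276 -2.284
10 -2 -0.909 -2.874
11 2 1.333 -2.921
12 2 1.458 -0.712

(exact arithmetic carried between steps; '≈' marks a value shown rounded to 6 d.p. or computed from one; I and e_prev carry over from the previous line; the table rounds u and y to 3 d.p., halves away from zero)
n=0: y=0, sp=5, e=sp−y=5; I=5, D=e−e_prev=5; u=1/4·5+1/4·5+0·5=2.5; next y=7/10·0+1·2.5=2.5
n=1: y=2.5, sp=5, e=sp−y=2.5; I=7.5, D=e−e_prev=-2.5; u=1/4·2.5+1/4·7.5+0·(-2.5)=2.5; next y=7/10·2.5+1·2.5=4.25
n=2: y=4.25, sp=5, e=sp−y=0.75; I=8.25, D=e−e_prev=-1.75; u=1/4·0.75+1/4·8.25+0·(-1.75)=2.25; next y=7/10·4.25+1·2.25=5.225
n=3: y=5.225, sp=5, e=sp−y=-0.225; I=8.025, D=e−e_prev=-0.975; u=1/4·(-0.225)+1/4·8.025+0·(-0.975)=1.95; next y=7/10·5.225+1·1.95=5.6075
n=4: y=5.6075, sp=5, e=sp−y=-0.6075; I=7.4175, D=e−e_prev=-0.3825; u=1/4·(-0.6075)+1/4·7.4175+0·(-0.3825)=1.7025; next y=7/10·5.6075+1·1.7025=5.62775
n=5: y=5.62775, sp=5, e=sp−y=-0.62775; I=6.78975, D=e−e_prev=-0.02025; u=1/4·(-0.62775)+1/4·6.78975+0·(-0.02025)=1.5405; next y=7/10·5.62775+1·1.5405=5.479925
n=6: y=5.479925, sp=-2, e=sp−y=-7.479925; I=-0.690175, D=e−e_prev=-6.852175; u=1/4·(-7.479925)+1/4·(-0.690175)+0·(-6.852175)=-2.042525; next y=7/10·5.479925+1·(-2.042525)≈1.793423
n=7: y≈1.793423, sp=-2, e=sp−y≈-3.793423; I≈-4.483598, D=e−e_prev≈3.686503; u=1/4·(-3.793423)+1/4·(-4.483598)+0·3.686503≈-2.069255; next y=7/10·1.793423+1·(-2.069255)≈-0.813859
n=8: y≈-0.813859, sp=-2, e=sp−y≈-1.186141; I≈-5.669738, D=e−e_prev≈2.607282; u=1/4·(-1.186141)+1/4·(-5.669738)+0·2.607282≈-1.713970; next y=7/10·(-0.813859)+1·(-1.713970)≈-2.283671
n=9: y≈-2.283671, sp=-2, e=sp−y≈0.283671; I≈-5.386067, D=e−e_prev≈1.469812; u=1/4·0.283671+1/4·(-5.386067)+0·1.469812≈-1.275599; next y=7/10·(-2.283671)+1·(-1.275599)≈-2.874169
n=10: y≈-2.874169, sp=-2, e=sp−y≈0.874169; I≈-4.511898, D=e−e_prev≈0.590498; u=1/4·0.874169+1/4·(-4.511898)+0·0.590498≈-0.909432; next y=7/10·(-2.874169)+1·(-0.909432)≈-2.921351
n=11: y≈-2.921351, sp=2, e=sp−y≈4.921351; I≈0.409452, D=e−e_prev≈4.047182; u=1/4·4.921351+1/4·0.409452+0·4.047182≈1.332701; next y=7/10·(-2.921351)+1·1.332701≈-0.712245
n=12: y≈-0.712245, sp=2, e=sp−y≈2.712245; I≈3.121697, D=e−e_prev≈-2.209106; u=1/4·2.712245+1/4·3.121697+0·(-2.209106)≈1.458485; next y=7/10·(-0.712245)+1·1.458485≈0.959914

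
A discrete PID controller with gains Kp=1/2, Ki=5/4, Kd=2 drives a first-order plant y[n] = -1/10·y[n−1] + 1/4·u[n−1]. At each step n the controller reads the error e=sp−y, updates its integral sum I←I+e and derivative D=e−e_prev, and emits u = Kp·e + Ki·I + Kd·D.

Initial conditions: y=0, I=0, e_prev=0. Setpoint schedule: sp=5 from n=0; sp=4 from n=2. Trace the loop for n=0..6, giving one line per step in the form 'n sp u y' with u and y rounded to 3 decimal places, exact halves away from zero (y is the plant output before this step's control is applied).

0 5 18.750 0.000
1 5 -2.578 4.688
2 4 25.190 -1.113
3 4 -6.228 6.409
4 4 38.081 -2.198
5 4 -16.152 9.740
6 4 55.869 -5.012

(exact arithmetic carried between steps; '≈' marks a value shown rounded to 6 d.p. or computed from one; I and e_prev carry over from the previous line; the table rounds u and y to 3 d.p., halves away from zero)
n=0: y=0, sp=5, e=sp−y=5; I=5, D=e−e_prev=5; u=1/2·5+5/4·5+2·5=18.75; next y=-1/10·0+1/4·18.75=4.6875
n=1: y=4.6875, sp=5, e=sp−y=0.3125; I=5.3125, D=e−e_prev=-4.6875; u=1/2·0.3125+5/4·5.3125+2·(-4.6875)=-2.578125; next y=-1/10·4.6875+1/4·(-2.578125)≈-1.113281
n=2: y≈-1.113281, sp=4, e=sp−y≈5.113281; I≈10.425781, D=e−e_prev≈4.800781; u=1/2·5.113281+5/4·10.425781+2·4.800781≈25.190430; next y=-1/10·(-1.113281)+1/4·25.190430≈6.408936
n=3: y≈6.408936, sp=4, e=sp−y≈-2.408936; I≈8.016846, D=e−e_prev≈-7.522217; u=1/2·(-2.408936)+5/4·8.016846+2·(-7.522217)≈-6.227844; next y=-1/10·6.408936+1/4·(-6.227844)≈-2.197855
n=4: y≈-2.197855, sp=4, e=sp−y≈6.197855; I≈14.214700, D=e−e_prev≈8.606790; u=1/2·6.197855+5/4·14.214700+2·8.606790≈38.080883; next y=-1/10·(-2.197855)+1/4·38.080883≈9.740006
n=5: y≈9.740006, sp=4, e=sp−y≈-5.740006; I≈8.474694, D=e−e_prev≈-11.937861; u=1/2·(-5.740006)+5/4·8.474694+2·(-11.937861)≈-16.152357; next y=-1/10·9.740006+1/4·(-16.152357)≈-5.012090
n=6: y≈-5.012090, sp=4, e=sp−y≈9.012090; I≈17.486784, D=e−e_prev≈14.752096; u=1/2·9.012090+5/4·17.486784+2·14.752096≈55.868717; next y=-1/10·(-5.012090)+1/4·55.868717≈14.468388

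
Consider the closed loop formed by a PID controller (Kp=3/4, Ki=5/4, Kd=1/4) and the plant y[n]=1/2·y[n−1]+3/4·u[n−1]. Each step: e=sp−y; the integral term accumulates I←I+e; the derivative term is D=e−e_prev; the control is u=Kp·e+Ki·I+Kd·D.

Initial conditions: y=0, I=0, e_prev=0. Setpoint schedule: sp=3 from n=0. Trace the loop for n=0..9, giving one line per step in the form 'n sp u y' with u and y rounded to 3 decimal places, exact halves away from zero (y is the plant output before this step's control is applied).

0 3 6.750 0.000
1 3 -1.641 5.063
2 3 5.511 1.301
3 3 -1.142 4.783
4 3 4.808 1.535
5 3 -0.559 4.373
6 3 4.297 1.767
7 3 -0.077 4.107
8 3 3.874 1.996
9 3 0.309 3.904

(exact arithmetic carried between steps; '≈' marks a value shown rounded to 6 d.p. or computed from one; I and e_prev carry over from the previous line; the table rounds u and y to 3 d.p., halves away from zero)
n=0: y=0, sp=3, e=sp−y=3; I=3, D=e−e_prev=3; u=3/4·3+5/4·3+1/4·3=6.75; next y=1/2·0+3/4·6.75=5.0625
n=1: y=5.0625, sp=3, e=sp−y=-2.0625; I=0.9375, D=e−e_prev=-5.0625; u=3/4·(-2.0625)+5/4·0.9375+1/4·(-5.0625)=-1.640625; next y=1/2·5.0625+3/4·(-1.640625)≈1.300781
n=2: y≈1.300781, sp=3, e=sp−y≈1.699219; I≈2.636719, D=e−e_prev≈3.761719; u=3/4·1.699219+5/4·2.636719+1/4·3.761719≈5.510742; next y=1/2·1.300781+3/4·5.510742≈4.783447
n=3: y≈4.783447, sp=3, e=sp−y≈-1.783447; I≈0.853271, D=e−e_prev≈-3.482666; u=3/4·(-1.783447)+5/4·0.853271+1/4·(-3.482666)≈-1.141663; next y=1/2·4.783447+3/4·(-1.141663)≈1.535477
n=4: y≈1.535477, sp=3, e=sp−y≈1.464523; I≈2.317795, D=e−e_prev≈3.247971; u=3/4·1.464523+5/4·2.317795+1/4·3.247971≈4.807629; next y=1/2·1.535477+3/4·4.807629≈4.373460
n=5: y≈4.373460, sp=3, e=sp−y≈-1.373460; I≈0.944335, D=e−e_prev≈-2.837983; u=3/4·(-1.373460)+5/4·0.944335+1/4·(-2.837983)≈-0.559172; next y=1/2·4.373460+3/4·(-0.559172)≈1.767351
n=6: y≈1.767351, sp=3, e=sp−y≈1.232649; I≈2.176984, D=e−e_prev≈2.606109; u=3/4·1.232649+5/4·2.176984+1/4·2.606109≈4.297244; next y=1/2·1.767351+3/4·4.297244≈4.106608
n=7: y≈4.106608, sp=3, e=sp−y≈-1.106608; I≈1.070376, D=e−e_prev≈-2.339258; u=3/4·(-1.106608)+5/4·1.070376+1/4·(-2.339258)≈-0.076801; next y=1/2·4.106608+3/4·(-0.076801)≈1.995703
n=8: y≈1.995703, sp=3, e=sp−y≈1.004297; I≈2.074672, D=e−e_prev≈2.110905; u=3/4·1.004297+5/4·2.074672+1/4·2.110905≈3.874289; next y=1/2·1.995703+3/4·3.874289≈3.903569
n=9: y≈3.903569, sp=3, e=sp−y≈-0.903569; I≈1.171104, D=e−e_prev≈-1.907865; u=3/4·(-0.903569)+5/4·1.171104+1/4·(-1.907865)≈0.309237; next y=1/2·3.903569+3/4·0.309237≈2.183712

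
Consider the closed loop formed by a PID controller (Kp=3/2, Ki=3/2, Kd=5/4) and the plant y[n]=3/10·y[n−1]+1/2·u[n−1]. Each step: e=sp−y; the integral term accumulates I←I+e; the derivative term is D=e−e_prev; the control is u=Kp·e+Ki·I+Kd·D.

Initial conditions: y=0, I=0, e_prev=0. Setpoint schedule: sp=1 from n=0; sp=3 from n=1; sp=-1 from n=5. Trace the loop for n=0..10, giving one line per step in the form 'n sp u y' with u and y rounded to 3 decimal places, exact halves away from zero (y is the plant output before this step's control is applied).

0 1 4.250 0.000
1 3 3.969 2.125
2 3 3.326 2.622
3 3 5.247 2.449
4 3 1.995 3.358
5 -1 -8.655 2.005
6 -1 14.502 -3.726
7 -1 -30.473 6.133
8 -1 54.153 -13.397
9 -1 -106.594 23.057
10 -1 197.996 -46.380

(exact arithmetic carried between steps; '≈' marks a value shown rounded to 6 d.p. or computed from one; I and e_prev carry over from the previous line; the table rounds u and y to 3 d.p., halves away from zero)
n=0: y=0, sp=1, e=sp−y=1; I=1, D=e−e_prev=1; u=3/2·1+3/2·1+5/4·1=4.25; next y=3/10·0+1/2·4.25=2.125
n=1: y=2.125, sp=3, e=sp−y=0.875; I=1.875, D=e−e_prev=-0.125; u=3/2·0.875+3/2·1.875+5/4·(-0.125)=3.96875; next y=3/10·2.125+1/2·3.96875=2.621875
n=2: y=2.621875, sp=3, e=sp−y=0.378125; I=2.253125, D=e−e_prev=-0.496875; u=3/2·0.378125+3/2·2.253125+5/4·(-0.496875)≈3.325781; next y=3/10·2.621875+1/2·3.325781≈2.449453
n=3: y≈2.449453, sp=3, e=sp−y≈0.550547; I≈2.803672, D=e−e_prev≈0.172422; u=3/2·0.550547+3/2·2.803672+5/4·0.172422≈5.246855; next y=3/10·2.449453+1/2·5.246855≈3.358264
n=4: y≈3.358264, sp=3, e=sp−y≈-0.358264; I≈2.445408, D=e−e_prev≈-0.908811; u=3/2·(-0.358264)+3/2·2.445408+5/4·(-0.908811)≈1.994704; next y=3/10·3.358264+1/2·1.994704≈2.004831
n=5: y≈2.004831, sp=-1, e=sp−y≈-3.004831; I≈-0.559423, D=e−e_prev≈-2.646567; u=3/2·(-3.004831)+3/2·(-0.559423)+5/4·(-2.646567)≈-8.654589; next y=3/10·2.004831+1/2·(-8.654589)≈-3.725845
n=6: y≈-3.725845, sp=-1, e=sp−y≈2.725845; I≈2.166423, D=e−e_prev≈5.730676; u=3/2·2.725845+3/2·2.166423+5/4·5.730676≈14.501748; next y=3/10·(-3.725845)+1/2·14.501748≈6.133120
n=7: y≈6.133120, sp=-1, e=sp−y≈-7.133120; I≈-4.966697, D=e−e_prev≈-9.858966; u=3/2·(-7.133120)+3/2·(-4.966697)+5/4·(-9.858966)≈-30.473434; next y=3/10·6.133120+1/2·(-30.473434)≈-13.396781
n=8: y≈-13.396781, sp=-1, e=sp−y≈12.396781; I≈7.430083, D=e−e_prev≈19.529901; u=3/2·12.396781+3/2·7.430083+5/4·19.529901≈54.152673; next y=3/10·(-13.396781)+1/2·54.152673≈23.057302
n=9: y≈23.057302, sp=-1, e=sp−y≈-24.057302; I≈-16.627219, D=e−e_prev≈-36.454083; u=3/2·(-24.057302)+3/2·(-16.627219)+5/4·(-36.454083)≈-106.594385; next y=3/10·23.057302+1/2·(-106.594385)≈-46.380002
n=10: y≈-46.380002, sp=-1, e=sp−y≈45.380002; I≈28.752783, D=e−e_prev≈69.437304; u=3/2·45.380002+3/2·28.752783+5/4·69.437304≈197.995807; next y=3/10·(-46.380002)+1/2·197.995807≈85.083903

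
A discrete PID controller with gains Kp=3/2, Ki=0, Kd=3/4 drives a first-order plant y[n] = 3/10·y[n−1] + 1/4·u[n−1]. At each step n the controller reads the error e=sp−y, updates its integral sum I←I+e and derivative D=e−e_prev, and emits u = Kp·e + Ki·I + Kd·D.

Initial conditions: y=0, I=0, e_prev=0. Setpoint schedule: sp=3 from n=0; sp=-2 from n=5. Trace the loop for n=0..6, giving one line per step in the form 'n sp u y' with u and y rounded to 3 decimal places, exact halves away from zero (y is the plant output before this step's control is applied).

(exact arithmetic carried between steps; '≈' marks a value shown rounded to 6 d.p. or computed from one; I and e_prev carry over from the previous line; the table rounds u and y to 3 d.p., halves away from zero)
n=0: y=0, sp=3, e=sp−y=3; I=3, D=e−e_prev=3; u=3/2·3+0·3+3/4·3=6.75; next y=3/10·0+1/4·6.75=1.6875
n=1: y=1.6875, sp=3, e=sp−y=1.3125; I=4.3125, D=e−e_prev=-1.6875; u=3/2·1.3125+0·4.3125+3/4·(-1.6875)=0.703125; next y=3/10·1.6875+1/4·0.703125≈0.682031
n=2: y≈0.682031, sp=3, e=sp−y≈2.317969; I≈6.630469, D=e−e_prev≈1.005469; u=3/2·2.317969+0·6.630469+3/4·1.005469≈4.231055; next y=3/10·0.682031+1/4·4.231055≈1.262373
n=3: y≈1.262373, sp=3, e=sp−y≈1.737627; I≈8.368096, D=e−e_prev≈-0.580342; u=3/2·1.737627+0·8.368096+3/4·(-0.580342)≈2.171184; next y=3/10·1.262373+1/4·2.171184≈0.921508
n=4: y≈0.921508, sp=3, e=sp−y≈2.078492; I≈10.446588, D=e−e_prev≈0.340865; u=3/2·2.078492+0·10.446588+3/4·0.340865≈3.373387; next y=3/10·0.921508+1/4·3.373387≈1.119799
n=5: y≈1.119799, sp=-2, e=sp−y≈-3.119799; I≈7.326789, D=e−e_prev≈-5.198291; u=3/2·(-3.119799)+0·7.326789+3/4·(-5.198291)≈-8.578417; next y=3/10·1.119799+1/4·(-8.578417)≈-1.808665
n=6: y≈-1.808665, sp=-2, e=sp−y≈-0.191335; I≈7.135453, D=e−e_prev≈2.928464; u=3/2·(-0.191335)+0·7.135453+3/4·2.928464≈1.909345; next y=3/10·(-1.808665)+1/4·1.909345≈-0.065263

0 3 6.750 0.000
1 3 0.703 1.688
2 3 4.231 0.682
3 3 2.171 1.262
4 3 3.373 0.922
5 -2 -8.578 1.120
6 -2 1.909 -1.809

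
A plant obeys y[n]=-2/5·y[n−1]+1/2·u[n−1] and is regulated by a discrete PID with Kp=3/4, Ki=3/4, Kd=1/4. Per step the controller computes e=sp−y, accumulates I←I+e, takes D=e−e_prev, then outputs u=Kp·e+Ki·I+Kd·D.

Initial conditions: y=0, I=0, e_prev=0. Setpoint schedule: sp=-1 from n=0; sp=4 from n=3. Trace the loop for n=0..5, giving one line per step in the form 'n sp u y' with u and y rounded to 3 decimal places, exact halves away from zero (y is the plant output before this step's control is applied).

(exact arithmetic carried between steps; '≈' marks a value shown rounded to 6 d.p. or computed from one; I and e_prev carry over from the previous line; the table rounds u and y to 3 d.p., halves away from zero)
n=0: y=0, sp=-1, e=sp−y=-1; I=-1, D=e−e_prev=-1; u=3/4·(-1)+3/4·(-1)+1/4·(-1)=-1.75; next y=-2/5·0+1/2·(-1.75)=-0.875
n=1: y=-0.875, sp=-1, e=sp−y=-0.125; I=-1.125, D=e−e_prev=0.875; u=3/4·(-0.125)+3/4·(-1.125)+1/4·0.875=-0.71875; next y=-2/5·(-0.875)+1/2·(-0.71875)=-0.009375
n=2: y=-0.009375, sp=-1, e=sp−y=-0.990625; I=-2.115625, D=e−e_prev=-0.865625; u=3/4·(-0.990625)+3/4·(-2.115625)+1/4·(-0.865625)≈-2.546094; next y=-2/5·(-0.009375)+1/2·(-2.546094)≈-1.269297
n=3: y≈-1.269297, sp=4, e=sp−y≈5.269297; I≈3.153672, D=e−e_prev≈6.259922; u=3/4·5.269297+3/4·3.153672+1/4·6.259922≈7.882207; next y=-2/5·(-1.269297)+1/2·7.882207≈4.448822
n=4: y≈4.448822, sp=4, e=sp−y≈-0.448822; I≈2.704850, D=e−e_prev≈-5.718119; u=3/4·(-0.448822)+3/4·2.704850+1/4·(-5.718119)≈0.262491; next y=-2/5·4.448822+1/2·0.262491≈-1.648284
n=5: y≈-1.648284, sp=4, e=sp−y≈5.648284; I≈8.353133, D=e−e_prev≈6.097106; u=3/4·5.648284+3/4·8.353133+1/4·6.097106≈12.025339; next y=-2/5·(-1.648284)+1/2·12.025339≈6.671983

0 -1 -1.750 0.000
1 -1 -0.719 -0.875
2 -1 -2.546 -0.009
3 4 7.882 -1.269
4 4 0.262 4.449
5 4 12.025 -1.648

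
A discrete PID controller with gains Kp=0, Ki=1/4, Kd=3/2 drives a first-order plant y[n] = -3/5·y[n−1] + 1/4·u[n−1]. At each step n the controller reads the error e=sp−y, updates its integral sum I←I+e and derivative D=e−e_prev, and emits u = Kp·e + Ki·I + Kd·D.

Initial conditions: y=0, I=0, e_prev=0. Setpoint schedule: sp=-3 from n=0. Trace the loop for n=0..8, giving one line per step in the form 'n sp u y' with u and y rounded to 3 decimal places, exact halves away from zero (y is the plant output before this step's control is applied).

(exact arithmetic carried between steps; '≈' marks a value shown rounded to 6 d.p. or computed from one; I and e_prev carry over from the previous line; the table rounds u and y to 3 d.p., halves away from zero)
n=0: y=0, sp=-3, e=sp−y=-3; I=-3, D=e−e_prev=-3; u=0·(-3)+1/4·(-3)+3/2·(-3)=-5.25; next y=-3/5·0+1/4·(-5.25)=-1.3125
n=1: y=-1.3125, sp=-3, e=sp−y=-1.6875; I=-4.6875, D=e−e_prev=1.3125; u=0·(-1.6875)+1/4·(-4.6875)+3/2·1.3125=0.796875; next y=-3/5·(-1.3125)+1/4·0.796875≈0.986719
n=2: y≈0.986719, sp=-3, e=sp−y≈-3.986719; I≈-8.674219, D=e−e_prev≈-2.299219; u=0·(-3.986719)+1/4·(-8.674219)+3/2·(-2.299219)≈-5.617383; next y=-3/5·0.986719+1/4·(-5.617383)≈-1.996377
n=3: y≈-1.996377, sp=-3, e=sp−y≈-1.003623; I≈-9.677842, D=e−e_prev≈2.983096; u=0·(-1.003623)+1/4·(-9.677842)+3/2·2.983096≈2.055183; next y=-3/5·(-1.996377)+1/4·2.055183≈1.711622
n=4: y≈1.711622, sp=-3, e=sp−y≈-4.711622; I≈-14.389464, D=e−e_prev≈-3.707999; u=0·(-4.711622)+1/4·(-14.389464)+3/2·(-3.707999)≈-9.159364; next y=-3/5·1.711622+1/4·(-9.159364)≈-3.316814
n=5: y≈-3.316814, sp=-3, e=sp−y≈0.316814; I≈-14.072650, D=e−e_prev≈5.028436; u=0·0.316814+1/4·(-14.072650)+3/2·5.028436≈4.024492; next y=-3/5·(-3.316814)+1/4·4.024492≈2.996212
n=6: y≈2.996212, sp=-3, e=sp−y≈-5.996212; I≈-20.068861, D=e−e_prev≈-6.313026; u=0·(-5.996212)+1/4·(-20.068861)+3/2·(-6.313026)≈-14.486754; next y=-3/5·2.996212+1/4·(-14.486754)≈-5.419415
n=7: y≈-5.419415, sp=-3, e=sp−y≈2.419415; I≈-17.649446, D=e−e_prev≈8.415627; u=0·2.419415+1/4·(-17.649446)+3/2·8.415627≈8.211079; next y=-3/5·(-5.419415)+1/4·8.211079≈5.304419
n=8: y≈5.304419, sp=-3, e=sp−y≈-8.304419; I≈-25.953865, D=e−e_prev≈-10.723834; u=0·(-8.304419)+1/4·(-25.953865)+3/2·(-10.723834)≈-22.574218; next y=-3/5·5.304419+1/4·(-22.574218)≈-8.826206

0 -3 -5.250 0.000
1 -3 0.797 -1.313
2 -3 -5.617 0.987
3 -3 2.055 -1.996
4 -3 -9.159 1.712
5 -3 4.024 -3.317
6 -3 -14.487 2.996
7 -3 8.211 -5.419
8 -3 -22.574 5.304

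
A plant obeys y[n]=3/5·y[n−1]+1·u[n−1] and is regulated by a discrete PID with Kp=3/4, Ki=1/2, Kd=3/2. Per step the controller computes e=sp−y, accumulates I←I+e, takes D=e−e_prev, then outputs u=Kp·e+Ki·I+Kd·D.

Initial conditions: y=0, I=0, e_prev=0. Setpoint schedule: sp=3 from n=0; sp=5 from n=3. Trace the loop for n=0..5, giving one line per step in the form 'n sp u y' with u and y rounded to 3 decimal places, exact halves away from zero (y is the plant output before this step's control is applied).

0 3 8.250 0.000
1 3 -17.438 8.250
2 3 49.341 -12.488
3 5 -117.945 41.848
4 5 312.516 -92.836
5 5 -802.130 256.814

(exact arithmetic carried between steps; '≈' marks a value shown rounded to 6 d.p. or computed from one; I and e_prev carry over from the previous line; the table rounds u and y to 3 d.p., halves away from zero)
n=0: y=0, sp=3, e=sp−y=3; I=3, D=e−e_prev=3; u=3/4·3+1/2·3+3/2·3=8.25; next y=3/5·0+1·8.25=8.25
n=1: y=8.25, sp=3, e=sp−y=-5.25; I=-2.25, D=e−e_prev=-8.25; u=3/4·(-5.25)+1/2·(-2.25)+3/2·(-8.25)=-17.4375; next y=3/5·8.25+1·(-17.4375)=-12.4875
n=2: y=-12.4875, sp=3, e=sp−y=15.4875; I=13.2375, D=e−e_prev=20.7375; u=3/4·15.4875+1/2·13.2375+3/2·20.7375=49.340625; next y=3/5·(-12.4875)+1·49.340625=41.848125
n=3: y=41.848125, sp=5, e=sp−y=-36.848125; I=-23.610625, D=e−e_prev=-52.335625; u=3/4·(-36.848125)+1/2·(-23.610625)+3/2·(-52.335625)≈-117.944844; next y=3/5·41.848125+1·(-117.944844)≈-92.835969
n=4: y≈-92.835969, sp=5, e=sp−y≈97.835969; I≈74.225344, D=e−e_prev≈134.684094; u=3/4·97.835969+1/2·74.225344+3/2·134.684094≈312.515789; next y=3/5·(-92.835969)+1·312.515789≈256.814208
n=5: y≈256.814208, sp=5, e=sp−y≈-251.814208; I≈-177.588864, D=e−e_prev≈-349.650177; u=3/4·(-251.814208)+1/2·(-177.588864)+3/2·(-349.650177)≈-802.130353; next y=3/5·256.814208+1·(-802.130353)≈-648.041828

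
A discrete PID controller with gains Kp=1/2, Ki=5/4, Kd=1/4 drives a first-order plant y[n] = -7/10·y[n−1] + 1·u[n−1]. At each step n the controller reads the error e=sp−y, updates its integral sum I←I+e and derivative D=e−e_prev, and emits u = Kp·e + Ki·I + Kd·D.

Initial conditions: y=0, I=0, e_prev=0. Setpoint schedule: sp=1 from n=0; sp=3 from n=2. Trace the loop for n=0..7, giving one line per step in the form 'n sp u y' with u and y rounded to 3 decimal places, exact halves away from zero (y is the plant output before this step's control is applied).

0 1 2.000 0.000
1 1 -1.000 2.000
2 3 11.050 -2.400
3 3 -14.060 12.730
4 3 48.962 -22.971
5 3 -103.525 65.042
6 3 269.118 -149.054
7 3 -639.358 373.456

(exact arithmetic carried between steps; '≈' marks a value shown rounded to 6 d.p. or computed from one; I and e_prev carry over from the previous line; the table rounds u and y to 3 d.p., halves away from zero)
n=0: y=0, sp=1, e=sp−y=1; I=1, D=e−e_prev=1; u=1/2·1+5/4·1+1/4·1=2; next y=-7/10·0+1·2=2
n=1: y=2, sp=1, e=sp−y=-1; I=0, D=e−e_prev=-2; u=1/2·(-1)+5/4·0+1/4·(-2)=-1; next y=-7/10·2+1·(-1)=-2.4
n=2: y=-2.4, sp=3, e=sp−y=5.4; I=5.4, D=e−e_prev=6.4; u=1/2·5.4+5/4·5.4+1/4·6.4=11.05; next y=-7/10·(-2.4)+1·11.05=12.73
n=3: y=12.73, sp=3, e=sp−y=-9.73; I=-4.33, D=e−e_prev=-15.13; u=1/2·(-9.73)+5/4·(-4.33)+1/4·(-15.13)=-14.06; next y=-7/10·12.73+1·(-14.06)=-22.971
n=4: y=-22.971, sp=3, e=sp−y=25.971; I=21.641, D=e−e_prev=35.701; u=1/2·25.971+5/4·21.641+1/4·35.701=48.962; next y=-7/10·(-22.971)+1·48.962=65.0417
n=5: y=65.0417, sp=3, e=sp−y=-62.0417; I=-40.4007, D=e−e_prev=-88.0127; u=1/2·(-62.0417)+5/4·(-40.4007)+1/4·(-88.0127)=-103.5249; next y=-7/10·65.0417+1·(-103.5249)=-149.05409
n=6: y=-149.05409, sp=3, e=sp−y=152.05409; I=111.65339, D=e−e_prev=214.09579; u=1/2·152.05409+5/4·111.65339+1/4·214.09579=269.11773; next y=-7/10·(-149.05409)+1·269.11773=373.455593
n=7: y=373.455593, sp=3, e=sp−y=-370.455593; I=-258.802203, D=e−e_prev=-522.509683; u=1/2·(-370.455593)+5/4·(-258.802203)+1/4·(-522.509683)=-639.357971; next y=-7/10·373.455593+1·(-639.357971)≈-900.776886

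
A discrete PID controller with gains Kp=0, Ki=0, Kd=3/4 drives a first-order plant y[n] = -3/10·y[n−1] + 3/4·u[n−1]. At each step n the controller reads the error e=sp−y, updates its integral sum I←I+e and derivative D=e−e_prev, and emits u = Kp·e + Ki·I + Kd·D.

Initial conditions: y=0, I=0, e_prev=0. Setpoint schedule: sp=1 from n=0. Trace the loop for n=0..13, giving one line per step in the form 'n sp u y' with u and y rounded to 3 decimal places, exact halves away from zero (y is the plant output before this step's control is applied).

(exact arithmetic carried between steps; '≈' marks a value shown rounded to 6 d.p. or computed from one; I and e_prev carry over from the previous line; the table rounds u and y to 3 d.p., halves away from zero)
n=0: y=0, sp=1, e=sp−y=1; I=1, D=e−e_prev=1; u=0·1+0·1+3/4·1=0.75; next y=-3/10·0+3/4·0.75=0.5625
n=1: y=0.5625, sp=1, e=sp−y=0.4375; I=1.4375, D=e−e_prev=-0.5625; u=0·0.4375+0·1.4375+3/4·(-0.5625)=-0.421875; next y=-3/10·0.5625+3/4·(-0.421875)≈-0.485156
n=2: y≈-0.485156, sp=1, e=sp−y≈1.485156; I≈2.922656, D=e−e_prev≈1.047656; u=0·1.485156+0·2.922656+3/4·1.047656≈0.785742; next y=-3/10·(-0.485156)+3/4·0.785742≈0.734854
n=3: y≈0.734854, sp=1, e=sp−y≈0.265146; I≈3.187803, D=e−e_prev≈-1.220010; u=0·0.265146+0·3.187803+3/4·(-1.220010)≈-0.915007; next y=-3/10·0.734854+3/4·(-0.915007)≈-0.906712
n=4: y≈-0.906712, sp=1, e=sp−y≈1.906712; I≈5.094514, D=e−e_prev≈1.641565; u=0·1.906712+0·5.094514+3/4·1.641565≈1.231174; next y=-3/10·(-0.906712)+3/4·1.231174≈1.195394
n=5: y≈1.195394, sp=1, e=sp−y≈-0.195394; I≈4.899120, D=e−e_prev≈-2.102105; u=0·(-0.195394)+0·4.899120+3/4·(-2.102105)≈-1.576579; next y=-3/10·1.195394+3/4·(-1.576579)≈-1.541052
n=6: y≈-1.541052, sp=1, e=sp−y≈2.541052; I≈7.440173, D=e−e_prev≈2.736446; u=0·2.541052+0·7.440173+3/4·2.736446≈2.052335; next y=-3/10·(-1.541052)+3/4·2.052335≈2.001567
n=7: y≈2.001567, sp=1, e=sp−y≈-1.001567; I≈6.438606, D=e−e_prev≈-3.542619; u=0·(-1.001567)+0·6.438606+3/4·(-3.542619)≈-2.656964; next y=-3/10·2.001567+3/4·(-2.656964)≈-2.593193
n=8: y≈-2.593193, sp=1, e=sp−y≈3.593193; I≈10.031799, D=e−e_prev≈4.594760; u=0·3.593193+0·10.031799+3/4·4.594760≈3.446070; next y=-3/10·(-2.593193)+3/4·3.446070≈3.362510
n=9: y≈3.362510, sp=1, e=sp−y≈-2.362510; I≈7.669289, D=e−e_prev≈-5.955704; u=0·(-2.362510)+0·7.669289+3/4·(-5.955704)≈-4.466778; next y=-3/10·3.362510+3/4·(-4.466778)≈-4.358837
n=10: y≈-4.358837, sp=1, e=sp−y≈5.358837; I≈13.028125, D=e−e_prev≈7.721347; u=0·5.358837+0·13.028125+3/4·7.721347≈5.791010; next y=-3/10·(-4.358837)+3/4·5.791010≈5.650909
n=11: y≈5.650909, sp=1, e=sp−y≈-4.650909; I≈8.377217, D=e−e_prev≈-10.009745; u=0·(-4.650909)+0·8.377217+3/4·(-10.009745)≈-7.507309; next y=-3/10·5.650909+3/4·(-7.507309)≈-7.325754
n=12: y≈-7.325754, sp=1, e=sp−y≈8.325754; I≈16.702971, D=e−e_prev≈12.976663; u=0·8.325754+0·16.702971+3/4·12.976663≈9.732497; next y=-3/10·(-7.325754)+3/4·9.732497≈9.497099
n=13: y≈9.497099, sp=1, e=sp−y≈-8.497099; I≈8.205872, D=e−e_prev≈-16.822853; u=0·(-8.497099)+0·8.205872+3/4·(-16.822853)≈-12.617140; next y=-3/10·9.497099+3/4·(-12.617140)≈-12.311985

0 1 0.750 0.000
1 1 -0.422 0.563
2 1 0.786 -0.485
3 1 -0.915 0.735
4 1 1.231 -0.907
5 1 -1.577 1.195
6 1 2.052 -1.541
7 1 -2.657 2.002
8 1 3.446 -2.593
9 1 -4.467 3.363
10 1 5.791 -4.359
11 1 -7.507 5.651
12 1 9.732 -7.326
13 1 -12.617 9.497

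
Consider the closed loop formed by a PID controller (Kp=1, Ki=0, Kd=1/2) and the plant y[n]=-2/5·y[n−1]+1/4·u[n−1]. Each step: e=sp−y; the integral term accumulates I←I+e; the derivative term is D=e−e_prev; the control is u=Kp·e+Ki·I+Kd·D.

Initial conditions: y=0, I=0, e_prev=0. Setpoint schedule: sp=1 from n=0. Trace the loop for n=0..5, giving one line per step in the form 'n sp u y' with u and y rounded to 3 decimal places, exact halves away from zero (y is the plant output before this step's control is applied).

(exact arithmetic carried between steps; '≈' marks a value shown rounded to 6 d.p. or computed from one; I and e_prev carry over from the previous line; the table rounds u and y to 3 d.p., halves away from zero)
n=0: y=0, sp=1, e=sp−y=1; I=1, D=e−e_prev=1; u=1·1+0·1+1/2·1=1.5; next y=-2/5·0+1/4·1.5=0.375
n=1: y=0.375, sp=1, e=sp−y=0.625; I=1.625, D=e−e_prev=-0.375; u=1·0.625+0·1.625+1/2·(-0.375)=0.4375; next y=-2/5·0.375+1/4·0.4375=-0.040625
n=2: y=-0.040625, sp=1, e=sp−y=1.040625; I=2.665625, D=e−e_prev=0.415625; u=1·1.040625+0·2.665625+1/2·0.415625≈1.248438; next y=-2/5·(-0.040625)+1/4·1.248438≈0.328359
n=3: y≈0.328359, sp=1, e=sp−y≈0.671641; I≈3.337266, D=e−e_prev≈-0.368984; u=1·0.671641+0·3.337266+1/2·(-0.368984)≈0.487148; next y=-2/5·0.328359+1/4·0.487148≈-0.009557
n=4: y≈-0.009557, sp=1, e=sp−y≈1.009557; I≈4.346822, D=e−e_prev≈0.337916; u=1·1.009557+0·4.346822+1/2·0.337916≈1.178515; next y=-2/5·(-0.009557)+1/4·1.178515≈0.298451
n=5: y≈0.298451, sp=1, e=sp−y≈0.701549; I≈5.048371, D=e−e_prev≈-0.308008; u=1·0.701549+0·5.048371+1/2·(-0.308008)≈0.547545; next y=-2/5·0.298451+1/4·0.547545≈0.017506

0 1 1.500 0.000
1 1 0.438 0.375
2 1 1.248 -0.041
3 1 0.487 0.328
4 1 1.179 -0.010
5 1 0.548 0.298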